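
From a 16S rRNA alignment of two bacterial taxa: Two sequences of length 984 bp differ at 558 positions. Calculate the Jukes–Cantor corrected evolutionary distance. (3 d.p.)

p = 558/984 ≈ 0.567073.
d = −(3/4) ln(1 − 4p/3) = −0.75 ln(1 − 0.756097) = −0.75 ln(0.243903)
  = −0.75 × (-1.410985) = 1.058239 substitutions/site.

1.058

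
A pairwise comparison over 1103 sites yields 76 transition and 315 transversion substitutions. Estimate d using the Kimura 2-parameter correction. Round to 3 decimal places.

0.487

P = 76/1103 ≈ 0.068903 and Q = 315/1103 ≈ 0.285585.
Under the Kimura two-parameter model, d = −½ ln(1 − 2P − Q) − ¼ ln(1 − 2Q).
1 − 2P − Q = 0.576609, giving −½ ln(0.576609) = 0.275295.
1 − 2Q = 0.42883, giving −¼ ln(0.42883) = 0.211674.
d = 0.275295 + 0.211674 = 0.486969.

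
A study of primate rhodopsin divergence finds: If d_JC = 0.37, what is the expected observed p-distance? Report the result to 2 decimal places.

p = (3/4)(1 − e^(−4d/3)) = 0.75 × (1 − e^(-0.493333)) = 0.75 × (1 − 0.610588) = 0.292059.

0.29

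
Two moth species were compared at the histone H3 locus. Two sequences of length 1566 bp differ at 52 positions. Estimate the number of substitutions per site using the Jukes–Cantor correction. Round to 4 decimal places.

0.0340

p = 52/1566 ≈ 0.033206.
d = −(3/4) ln(1 − 4p/3) = −0.75 ln(1 − 0.044275) = −0.75 ln(0.955725)
  = −0.75 × (-0.045285) = 0.033964 substitutions/site.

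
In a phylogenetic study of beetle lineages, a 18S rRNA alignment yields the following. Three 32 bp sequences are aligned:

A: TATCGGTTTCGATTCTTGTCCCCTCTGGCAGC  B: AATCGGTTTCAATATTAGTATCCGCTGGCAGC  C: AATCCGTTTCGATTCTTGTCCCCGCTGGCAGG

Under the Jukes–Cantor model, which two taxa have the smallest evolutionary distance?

A and C

A–B: 8/32 differ, p = 0.250, d = 0.304.
A–C: 4/32 differ, p = 0.125, d = 0.137.
B–C: 8/32 differ, p = 0.250, d = 0.304.
The smallest distance is between A and C.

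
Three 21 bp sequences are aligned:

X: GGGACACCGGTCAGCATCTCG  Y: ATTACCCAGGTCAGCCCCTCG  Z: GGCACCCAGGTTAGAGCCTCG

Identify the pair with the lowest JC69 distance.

X–Y: 7/21 differ, p = 0.333, d = 0.441.
X–Z: 7/21 differ, p = 0.333, d = 0.441.
Y–Z: 6/21 differ, p = 0.286, d = 0.360.
The smallest distance is between Y and Z.

Y and Z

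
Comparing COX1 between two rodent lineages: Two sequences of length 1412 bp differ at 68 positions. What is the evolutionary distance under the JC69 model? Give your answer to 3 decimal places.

0.050

p = 68/1412 ≈ 0.048159.
d = −(3/4) ln(1 − 4p/3) = −0.75 ln(1 − 0.064212) = −0.75 ln(0.935788)
  = −0.75 × (-0.066366) = 0.049775 substitutions/site.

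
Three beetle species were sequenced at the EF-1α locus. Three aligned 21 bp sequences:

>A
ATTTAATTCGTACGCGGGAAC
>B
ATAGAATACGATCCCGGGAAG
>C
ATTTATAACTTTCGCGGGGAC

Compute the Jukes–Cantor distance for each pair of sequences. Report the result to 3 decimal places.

d(A,B) = 0.441, d(A,C) = 0.360, d(B,C) = 0.635

A–B: 7/21 sites differ → p ≈ 0.333333, d = −0.75 ln(1 − 0.444444) = 0.440839 ≈ 0.441.
A–C: 6/21 sites differ → p ≈ 0.285714, d = −0.75 ln(1 − 0.380952) = 0.359679 ≈ 0.360.
B–C: 9/21 sites differ → p ≈ 0.428571, d = −0.75 ln(1 − 0.571428) = 0.635472 ≈ 0.635.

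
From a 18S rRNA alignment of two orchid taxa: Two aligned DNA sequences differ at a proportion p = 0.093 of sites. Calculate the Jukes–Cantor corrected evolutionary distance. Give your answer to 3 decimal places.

0.099

d = −(3/4) ln(1 − 4p/3) = −0.75 ln(1 − 0.124) = −0.75 ln(0.876)
  = −0.75 × (-0.132389) = 0.099292 substitutions/site.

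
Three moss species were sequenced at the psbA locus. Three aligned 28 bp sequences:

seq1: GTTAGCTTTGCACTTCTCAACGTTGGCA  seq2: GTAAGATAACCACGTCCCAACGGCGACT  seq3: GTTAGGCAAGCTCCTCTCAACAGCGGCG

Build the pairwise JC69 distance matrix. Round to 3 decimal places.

seq1–seq2: 11/28 sites differ → p ≈ 0.392857, d = −0.75 ln(1 − 0.523809) = 0.556452 ≈ 0.556.
seq1–seq3: 10/28 sites differ → p ≈ 0.357143, d = −0.75 ln(1 − 0.476191) = 0.484971 ≈ 0.485.
seq2–seq3: 10/28 sites differ → p ≈ 0.357143, d = −0.75 ln(1 − 0.476191) = 0.484971 ≈ 0.485.

d(seq1,seq2) = 0.556, d(seq1,seq3) = 0.485, d(seq2,seq3) = 0.485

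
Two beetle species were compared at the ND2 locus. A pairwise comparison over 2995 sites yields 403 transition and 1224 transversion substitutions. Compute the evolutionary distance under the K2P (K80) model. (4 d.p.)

0.9913

P = 403/2995 ≈ 0.134558 and Q = 1224/2995 ≈ 0.408681.
Under the Kimura two-parameter model, d = −½ ln(1 − 2P − Q) − ¼ ln(1 − 2Q).
1 − 2P − Q = 0.322203, giving −½ ln(0.322203) = 0.566287.
1 − 2Q = 0.182638, giving −¼ ln(0.182638) = 0.425062.
d = 0.566287 + 0.425062 = 0.991349.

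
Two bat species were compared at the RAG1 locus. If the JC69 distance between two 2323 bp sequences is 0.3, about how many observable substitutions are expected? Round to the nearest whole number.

574

Invert JC69: p = (3/4)(1 − e^(−4d/3)) = 0.75 × (1 − e^(-0.4)) = 0.75 × (1 − 0.670320) = 0.247260.
Expected differing sites = pL ≈ 0.247260 × 2323 = 574.38498 ≈ 574.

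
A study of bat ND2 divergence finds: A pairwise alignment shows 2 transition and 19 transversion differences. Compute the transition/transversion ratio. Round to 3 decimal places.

R = 2/19 = 0.105263… ≈ 0.105 (to 3 d.p.).

0.105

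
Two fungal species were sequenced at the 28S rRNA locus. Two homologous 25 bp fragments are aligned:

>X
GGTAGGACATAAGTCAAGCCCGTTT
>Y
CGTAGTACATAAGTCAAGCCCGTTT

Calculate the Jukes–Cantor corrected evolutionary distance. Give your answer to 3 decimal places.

0.085

The sequences differ at 2 of 25 sites (1, 6), so p = 2/25 = 0.08.
d = −(3/4) ln(1 − 4p/3) = −0.75 ln(1 − 0.106667) = −0.75 ln(0.893333)
  = −0.75 × (-0.112796) = 0.084597 substitutions/site.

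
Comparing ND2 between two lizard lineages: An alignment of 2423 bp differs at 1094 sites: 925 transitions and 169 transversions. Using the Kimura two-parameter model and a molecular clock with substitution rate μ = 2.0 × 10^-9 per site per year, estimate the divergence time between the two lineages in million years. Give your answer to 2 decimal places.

233.31

P = 925/2423 ≈ 0.381758 and Q = 169/2423 ≈ 0.069748.
Under the Kimura two-parameter model, d = −½ ln(1 − 2P − Q) − ¼ ln(1 − 2Q).
1 − 2P − Q = 0.166736, giving −½ ln(0.166736) = 0.895672.
1 − 2Q = 0.860504, giving −¼ ln(0.860504) = 0.037559.
d = 0.895672 + 0.037559 = 0.933231.
Under a molecular clock d = 2μt, so t = d/(2μ) = 0.933231 / (2 × 2.0 × 10^-9) = 233.31 million years.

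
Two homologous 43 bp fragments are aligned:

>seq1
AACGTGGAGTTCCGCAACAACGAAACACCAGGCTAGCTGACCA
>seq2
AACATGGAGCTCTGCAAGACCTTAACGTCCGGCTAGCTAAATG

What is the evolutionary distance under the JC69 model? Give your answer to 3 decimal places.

The sequences differ at 14 of 43 sites, so p = 14/43 ≈ 0.325581.
d = −(3/4) ln(1 − 4p/3) = −0.75 ln(1 − 0.434108) = −0.75 ln(0.565892)
  = −0.75 × (-0.569352) = 0.427014 substitutions/site.

0.427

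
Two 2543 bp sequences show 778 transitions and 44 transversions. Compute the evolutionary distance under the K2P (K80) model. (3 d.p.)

0.505

P = 778/2543 ≈ 0.305938 and Q = 44/2543 ≈ 0.017302.
Under the Kimura two-parameter model, d = −½ ln(1 − 2P − Q) − ¼ ln(1 − 2Q).
1 − 2P − Q = 0.370822, giving −½ ln(0.370822) = 0.496017.
1 − 2Q = 0.965396, giving −¼ ln(0.965396) = 0.008804.
d = 0.496017 + 0.008804 = 0.504821.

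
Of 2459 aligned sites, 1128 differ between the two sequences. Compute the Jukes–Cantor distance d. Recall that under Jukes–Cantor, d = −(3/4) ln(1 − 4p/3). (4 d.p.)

0.7093

p = 1128/2459 ≈ 0.458723.
d = −(3/4) ln(1 − 4p/3) = −0.75 ln(1 − 0.611631) = −0.75 ln(0.388369)
  = −0.75 × (-0.945799) = 0.709349 substitutions/site.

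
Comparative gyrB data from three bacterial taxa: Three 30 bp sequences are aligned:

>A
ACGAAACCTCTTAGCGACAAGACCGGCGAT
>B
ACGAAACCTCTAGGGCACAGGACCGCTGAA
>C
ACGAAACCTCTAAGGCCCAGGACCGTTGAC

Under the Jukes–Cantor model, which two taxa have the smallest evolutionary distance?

A–B: 8/30 differ, p = 0.267, d = 0.330.
A–C: 8/30 differ, p = 0.267, d = 0.330.
B–C: 4/30 differ, p = 0.133, d = 0.147.
The smallest distance is between B and C.

B and C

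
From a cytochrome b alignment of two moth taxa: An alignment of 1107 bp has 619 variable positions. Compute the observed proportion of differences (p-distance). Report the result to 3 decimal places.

p = 619/1107 = 0.559168… ≈ 0.559 (to 3 d.p.).

0.559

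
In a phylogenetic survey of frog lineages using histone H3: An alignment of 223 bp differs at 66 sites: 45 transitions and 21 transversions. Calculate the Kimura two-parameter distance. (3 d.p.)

0.397

P = 45/223 ≈ 0.201794 and Q = 21/223 ≈ 0.09417.
Under the Kimura two-parameter model, d = −½ ln(1 − 2P − Q) − ¼ ln(1 − 2Q).
1 − 2P − Q = 0.502242, giving −½ ln(0.502242) = 0.344337.
1 − 2Q = 0.81166, giving −¼ ln(0.81166) = 0.052168.
d = 0.344337 + 0.052168 = 0.396505.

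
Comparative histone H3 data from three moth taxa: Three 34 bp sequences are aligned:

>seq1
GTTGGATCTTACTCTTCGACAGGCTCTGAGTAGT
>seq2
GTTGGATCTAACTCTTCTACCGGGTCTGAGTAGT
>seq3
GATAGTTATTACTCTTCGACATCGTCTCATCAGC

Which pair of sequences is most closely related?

seq1 and seq2

seq1–seq2: 4/34 differ, p = 0.118, d = 0.128.
seq1–seq3: 11/34 differ, p = 0.324, d = 0.423.
seq2–seq3: 13/34 differ, p = 0.382, d = 0.535.
The smallest distance is between seq1 and seq2.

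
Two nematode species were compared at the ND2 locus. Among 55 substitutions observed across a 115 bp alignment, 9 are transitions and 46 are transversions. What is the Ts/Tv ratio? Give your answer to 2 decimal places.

0.20

R = 9/46 = 0.195652… ≈ 0.20 (to 2 d.p.).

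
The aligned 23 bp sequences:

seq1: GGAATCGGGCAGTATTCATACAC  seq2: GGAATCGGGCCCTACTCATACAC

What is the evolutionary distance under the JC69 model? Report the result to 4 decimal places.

The sequences differ at 3 of 23 sites (11, 12, 15), so p = 3/23 ≈ 0.130435.
d = −(3/4) ln(1 − 4p/3) = −0.75 ln(1 − 0.173913) = −0.75 ln(0.826087)
  = −0.75 × (-0.191055) = 0.143291 substitutions/site.

0.1433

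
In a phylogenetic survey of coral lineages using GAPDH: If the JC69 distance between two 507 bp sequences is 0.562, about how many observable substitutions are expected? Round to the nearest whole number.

201

Invert JC69: p = (3/4)(1 − e^(−4d/3)) = 0.75 × (1 − e^(-0.749333)) = 0.75 × (1 − 0.472682) = 0.395489.
Expected differing sites = pL ≈ 0.395489 × 507 = 200.512923 ≈ 201.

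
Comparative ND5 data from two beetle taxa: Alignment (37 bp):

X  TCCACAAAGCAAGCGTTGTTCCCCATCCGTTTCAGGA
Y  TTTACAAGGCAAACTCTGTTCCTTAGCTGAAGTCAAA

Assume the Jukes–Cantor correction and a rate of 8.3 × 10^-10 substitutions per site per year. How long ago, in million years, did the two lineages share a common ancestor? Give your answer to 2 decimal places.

428.46

The sequences differ at 17 of 37 sites, so p = 17/37 ≈ 0.459459.
d = −(3/4) ln(1 − 4p/3) = −0.75 ln(1 − 0.612612) = −0.75 ln(0.387388)
  = −0.75 × (-0.948329) = 0.711247 substitutions/site.
Under a molecular clock d = 2μt, so t = d/(2μ) = 0.711247 / (2 × 8.3 × 10^-10) = 428.46 million years.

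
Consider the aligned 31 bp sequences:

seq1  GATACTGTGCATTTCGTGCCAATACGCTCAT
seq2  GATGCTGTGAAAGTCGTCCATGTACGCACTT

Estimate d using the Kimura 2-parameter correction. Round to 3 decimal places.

0.426

Of 31 sites, 2 differences are transitions and 8 are transversions, so P = 2/31 ≈ 0.064516 and Q = 8/31 ≈ 0.258065.
Under the Kimura two-parameter model, d = −½ ln(1 − 2P − Q) − ¼ ln(1 − 2Q).
1 − 2P − Q = 0.612903, giving −½ ln(0.612903) = 0.244774.
1 − 2Q = 0.48387, giving −¼ ln(0.48387) = 0.181485.
d = 0.244774 + 0.181485 = 0.426259.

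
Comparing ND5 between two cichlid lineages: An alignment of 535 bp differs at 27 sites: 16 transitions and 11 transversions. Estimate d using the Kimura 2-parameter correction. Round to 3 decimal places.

0.052

P = 16/535 ≈ 0.029907 and Q = 11/535 ≈ 0.020561.
Under the Kimura two-parameter model, d = −½ ln(1 − 2P − Q) − ¼ ln(1 − 2Q).
1 − 2P − Q = 0.919625, giving −½ ln(0.919625) = 0.041895.
1 − 2Q = 0.958878, giving −¼ ln(0.958878) = 0.010498.
d = 0.041895 + 0.010498 = 0.052393.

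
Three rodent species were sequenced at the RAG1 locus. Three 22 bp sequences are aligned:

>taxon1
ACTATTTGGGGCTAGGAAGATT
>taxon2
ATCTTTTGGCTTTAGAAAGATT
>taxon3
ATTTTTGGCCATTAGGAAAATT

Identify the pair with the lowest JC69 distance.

taxon2 and taxon3

taxon1–taxon2: 7/22 differ, p = 0.318, d = 0.414.
taxon1–taxon3: 8/22 differ, p = 0.364, d = 0.497.
taxon2–taxon3: 6/22 differ, p = 0.273, d = 0.339.
The smallest distance is between taxon2 and taxon3.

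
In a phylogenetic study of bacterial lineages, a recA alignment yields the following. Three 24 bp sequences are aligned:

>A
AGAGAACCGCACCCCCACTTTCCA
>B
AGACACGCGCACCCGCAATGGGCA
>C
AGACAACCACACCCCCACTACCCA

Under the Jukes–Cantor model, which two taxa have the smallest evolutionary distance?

A–B: 8/24 differ, p = 0.333, d = 0.441.
A–C: 4/24 differ, p = 0.167, d = 0.188.
B–C: 8/24 differ, p = 0.333, d = 0.441.
The smallest distance is between A and C.

A and C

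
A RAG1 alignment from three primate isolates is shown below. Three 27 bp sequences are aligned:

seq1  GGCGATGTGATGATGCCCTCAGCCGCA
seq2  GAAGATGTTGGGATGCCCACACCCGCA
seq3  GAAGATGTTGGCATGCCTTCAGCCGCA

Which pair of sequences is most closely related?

seq2 and seq3

seq1–seq2: 7/27 differ, p = 0.259, d = 0.318.
seq1–seq3: 7/27 differ, p = 0.259, d = 0.318.
seq2–seq3: 4/27 differ, p = 0.148, d = 0.165.
The smallest distance is between seq2 and seq3.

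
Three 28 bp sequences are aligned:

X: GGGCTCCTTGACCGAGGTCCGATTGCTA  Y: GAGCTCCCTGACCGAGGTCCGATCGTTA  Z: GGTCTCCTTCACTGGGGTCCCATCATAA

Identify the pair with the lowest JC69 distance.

X–Y: 4/28 differ, p = 0.143, d = 0.158.
X–Z: 9/28 differ, p = 0.321, d = 0.420.
Y–Z: 9/28 differ, p = 0.321, d = 0.420.
The smallest distance is between X and Y.

X and Y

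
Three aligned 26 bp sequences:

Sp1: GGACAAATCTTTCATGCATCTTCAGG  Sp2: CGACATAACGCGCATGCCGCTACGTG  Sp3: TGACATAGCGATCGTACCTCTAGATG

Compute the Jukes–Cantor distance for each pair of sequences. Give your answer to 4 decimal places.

Sp1–Sp2: 11/26 sites differ → p ≈ 0.423077, d = −0.75 ln(1 − 0.564103) = 0.622762 ≈ 0.6228.
Sp1–Sp3: 11/26 sites differ → p ≈ 0.423077, d = −0.75 ln(1 − 0.564103) = 0.622762 ≈ 0.6228.
Sp2–Sp3: 9/26 sites differ → p ≈ 0.346154, d = −0.75 ln(1 − 0.461539) = 0.464280 ≈ 0.4643.

d(Sp1,Sp2) = 0.6228, d(Sp1,Sp3) = 0.6228, d(Sp2,Sp3) = 0.4643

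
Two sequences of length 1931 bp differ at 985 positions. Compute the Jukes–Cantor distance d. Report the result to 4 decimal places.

0.8549

p = 985/1931 ≈ 0.510098.
d = −(3/4) ln(1 − 4p/3) = −0.75 ln(1 − 0.680131) = −0.75 ln(0.319869)
  = −0.75 × (-1.139844) = 0.854883 substitutions/site.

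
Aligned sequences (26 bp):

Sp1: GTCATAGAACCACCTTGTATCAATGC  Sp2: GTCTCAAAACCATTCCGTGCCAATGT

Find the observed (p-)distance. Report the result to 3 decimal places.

The sequences differ at 10 of 26 positions (sites 4, 5, 7, 13, 14, 15, 16, 19, 20, 26).
p = 10/26 = 0.384615… ≈ 0.385 (to 3 d.p.).

0.385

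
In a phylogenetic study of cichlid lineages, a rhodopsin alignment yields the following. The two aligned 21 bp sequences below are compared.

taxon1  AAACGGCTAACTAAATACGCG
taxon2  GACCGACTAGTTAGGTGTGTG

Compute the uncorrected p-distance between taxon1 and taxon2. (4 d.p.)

0.4762

The sequences differ at 10 of 21 positions (sites 1, 3, 6, 10, 11, 14, 15, 17, 18, 20).
p = 10/21 = 0.476190… ≈ 0.4762 (to 4 d.p.).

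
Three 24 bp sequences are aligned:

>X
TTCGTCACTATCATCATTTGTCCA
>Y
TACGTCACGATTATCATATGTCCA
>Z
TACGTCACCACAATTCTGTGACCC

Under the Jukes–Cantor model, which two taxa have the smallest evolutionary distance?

X and Y

X–Y: 4/24 differ, p = 0.167, d = 0.188.
X–Z: 9/24 differ, p = 0.375, d = 0.520.
Y–Z: 8/24 differ, p = 0.333, d = 0.441.
The smallest distance is between X and Y.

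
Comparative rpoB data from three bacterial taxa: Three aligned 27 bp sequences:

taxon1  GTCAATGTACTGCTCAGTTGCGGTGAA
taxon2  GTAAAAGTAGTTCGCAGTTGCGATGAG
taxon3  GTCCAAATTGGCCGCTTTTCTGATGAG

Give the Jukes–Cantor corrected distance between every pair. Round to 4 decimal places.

d(taxon1,taxon2) = 0.3181, d(taxon1,taxon3) = 0.8817, d(taxon2,taxon3) = 0.5107

taxon1–taxon2: 7/27 sites differ → p ≈ 0.259259, d = −0.75 ln(1 − 0.345679) = 0.318118 ≈ 0.3181.
taxon1–taxon3: 14/27 sites differ → p ≈ 0.518519, d = −0.75 ln(1 − 0.691359) = 0.881682 ≈ 0.8817.
taxon2–taxon3: 10/27 sites differ → p ≈ 0.37037, d = −0.75 ln(1 − 0.493827) = 0.510658 ≈ 0.5107.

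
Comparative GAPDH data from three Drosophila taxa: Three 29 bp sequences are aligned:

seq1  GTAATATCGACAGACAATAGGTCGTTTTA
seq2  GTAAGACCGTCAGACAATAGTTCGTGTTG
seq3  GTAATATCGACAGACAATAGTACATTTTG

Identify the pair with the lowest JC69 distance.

seq1–seq2: 6/29 differ, p = 0.207, d = 0.242.
seq1–seq3: 4/29 differ, p = 0.138, d = 0.152.
seq2–seq3: 6/29 differ, p = 0.207, d = 0.242.
The smallest distance is between seq1 and seq3.

seq1 and seq3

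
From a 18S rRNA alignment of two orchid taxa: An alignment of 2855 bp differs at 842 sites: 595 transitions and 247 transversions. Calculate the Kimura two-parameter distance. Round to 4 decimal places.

P = 595/2855 ≈ 0.208406 and Q = 247/2855 ≈ 0.086515.
Under the Kimura two-parameter model, d = −½ ln(1 − 2P − Q) − ¼ ln(1 − 2Q).
1 − 2P − Q = 0.496673, giving −½ ln(0.496673) = 0.349912.
1 − 2Q = 0.82697, giving −¼ ln(0.82697) = 0.047497.
d = 0.349912 + 0.047497 = 0.397409.

0.3974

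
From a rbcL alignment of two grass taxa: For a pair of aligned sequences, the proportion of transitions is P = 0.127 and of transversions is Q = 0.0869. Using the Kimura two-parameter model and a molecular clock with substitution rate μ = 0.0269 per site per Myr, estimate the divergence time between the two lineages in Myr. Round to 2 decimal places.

Under the Kimura two-parameter model, d = −½ ln(1 − 2P − Q) − ¼ ln(1 − 2Q).
1 − 2P − Q = 0.6591, giving −½ ln(0.6591) = 0.208440.
1 − 2Q = 0.8262, giving −¼ ln(0.8262) = 0.047730.
d = 0.208440 + 0.047730 = 0.256170.
Under a molecular clock d = 2μt, so t = d/(2μ) = 0.256170 / (2 × 0.0269) = 4.76 Myr.

4.76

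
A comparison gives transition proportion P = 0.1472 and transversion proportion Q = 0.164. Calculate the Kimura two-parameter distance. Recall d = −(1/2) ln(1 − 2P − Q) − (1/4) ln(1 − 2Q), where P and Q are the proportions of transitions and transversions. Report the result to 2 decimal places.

Under the Kimura two-parameter model, d = −½ ln(1 − 2P − Q) − ¼ ln(1 − 2Q).
1 − 2P − Q = 0.5416, giving −½ ln(0.5416) = 0.306614.
1 − 2Q = 0.672, giving −¼ ln(0.672) = 0.099374.
d = 0.306614 + 0.099374 = 0.405988.

0.41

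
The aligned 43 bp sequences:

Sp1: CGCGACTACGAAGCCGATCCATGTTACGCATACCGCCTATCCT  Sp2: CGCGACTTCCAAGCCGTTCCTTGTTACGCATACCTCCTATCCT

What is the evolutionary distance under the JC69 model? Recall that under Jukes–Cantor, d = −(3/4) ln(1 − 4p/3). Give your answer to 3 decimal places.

0.126

The sequences differ at 5 of 43 sites (8, 10, 17, 21, 35), so p = 5/43 ≈ 0.116279.
d = −(3/4) ln(1 − 4p/3) = −0.75 ln(1 − 0.155039) = −0.75 ln(0.844961)
  = −0.75 × (-0.168465) = 0.126349 substitutions/site.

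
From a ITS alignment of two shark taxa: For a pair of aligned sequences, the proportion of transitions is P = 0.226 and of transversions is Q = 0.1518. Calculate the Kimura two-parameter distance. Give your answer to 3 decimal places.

0.553

Under the Kimura two-parameter model, d = −½ ln(1 − 2P − Q) − ¼ ln(1 − 2Q).
1 − 2P − Q = 0.3962, giving −½ ln(0.3962) = 0.462918.
1 − 2Q = 0.6964, giving −¼ ln(0.6964) = 0.090458.
d = 0.462918 + 0.090458 = 0.553376.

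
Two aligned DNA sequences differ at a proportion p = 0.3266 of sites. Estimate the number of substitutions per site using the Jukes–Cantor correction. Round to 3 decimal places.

0.429

d = −(3/4) ln(1 − 4p/3) = −0.75 ln(1 − 0.435467) = −0.75 ln(0.564533)
  = −0.75 × (-0.571756) = 0.428817 substitutions/site.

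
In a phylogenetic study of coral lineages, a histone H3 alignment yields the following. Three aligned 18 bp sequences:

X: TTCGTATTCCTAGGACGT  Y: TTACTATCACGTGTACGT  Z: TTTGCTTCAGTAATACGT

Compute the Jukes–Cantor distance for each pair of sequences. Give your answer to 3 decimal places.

X–Y: 7/18 sites differ → p ≈ 0.388889, d = −0.75 ln(1 − 0.518519) = 0.548166 ≈ 0.548.
X–Z: 8/18 sites differ → p ≈ 0.444444, d = −0.75 ln(1 − 0.592592) = 0.673455 ≈ 0.673.
Y–Z: 8/18 sites differ → p ≈ 0.444444, d = −0.75 ln(1 − 0.592592) = 0.673455 ≈ 0.673.

d(X,Y) = 0.548, d(X,Z) = 0.673, d(Y,Z) = 0.673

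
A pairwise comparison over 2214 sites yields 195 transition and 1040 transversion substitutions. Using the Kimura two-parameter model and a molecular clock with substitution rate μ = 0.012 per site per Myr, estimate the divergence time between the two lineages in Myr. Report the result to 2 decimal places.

P = 195/2214 ≈ 0.088076 and Q = 1040/2214 ≈ 0.469738.
Under the Kimura two-parameter model, d = −½ ln(1 − 2P − Q) − ¼ ln(1 − 2Q).
1 − 2P − Q = 0.35411, giving −½ ln(0.35411) = 0.519074.
1 − 2Q = 0.060524, giving −¼ ln(0.060524) = 0.701179.
d = 0.519074 + 0.701179 = 1.220253.
Under a molecular clock d = 2μt, so t = d/(2μ) = 1.220253 / (2 × 0.012) = 50.84 Myr.

50.84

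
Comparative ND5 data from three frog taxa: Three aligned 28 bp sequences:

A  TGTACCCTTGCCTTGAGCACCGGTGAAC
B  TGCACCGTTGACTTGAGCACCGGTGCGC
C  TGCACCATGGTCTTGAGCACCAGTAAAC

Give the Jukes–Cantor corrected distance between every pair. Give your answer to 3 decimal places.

A–B: 5/28 sites differ → p ≈ 0.178571, d = −0.75 ln(1 − 0.238095) = 0.203950 ≈ 0.204.
A–C: 6/28 sites differ → p ≈ 0.214286, d = −0.75 ln(1 − 0.285715) = 0.252355 ≈ 0.252.
B–C: 7/28 sites differ → p = 0.25, d = −0.75 ln(1 − 0.333333) = 0.304098 ≈ 0.304.

d(A,B) = 0.204, d(A,C) = 0.252, d(B,C) = 0.304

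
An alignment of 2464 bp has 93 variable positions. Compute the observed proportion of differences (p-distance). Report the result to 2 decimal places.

0.04

p = 93/2464 = 0.037743… ≈ 0.04 (to 2 d.p.).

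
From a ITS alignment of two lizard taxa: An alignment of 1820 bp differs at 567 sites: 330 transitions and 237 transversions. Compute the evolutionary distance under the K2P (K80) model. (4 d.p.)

P = 330/1820 ≈ 0.181319 and Q = 237/1820 ≈ 0.13022.
Under the Kimura two-parameter model, d = −½ ln(1 − 2P − Q) − ¼ ln(1 − 2Q).
1 − 2P − Q = 0.507142, giving −½ ln(0.507142) = 0.339482.
1 − 2Q = 0.73956, giving −¼ ln(0.73956) = 0.075425.
d = 0.339482 + 0.075425 = 0.414907.

0.4149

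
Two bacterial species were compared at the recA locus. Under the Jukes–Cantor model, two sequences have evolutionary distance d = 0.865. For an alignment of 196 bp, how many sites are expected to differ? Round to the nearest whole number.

101

Invert JC69: p = (3/4)(1 − e^(−4d/3)) = 0.75 × (1 − e^(-1.153333)) = 0.75 × (1 − 0.315583) = 0.513313.
Expected differing sites = pL ≈ 0.513313 × 196 = 100.609348 ≈ 101.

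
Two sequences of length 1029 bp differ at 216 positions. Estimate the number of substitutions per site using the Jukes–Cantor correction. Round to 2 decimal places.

p = 216/1029 ≈ 0.209913.
d = −(3/4) ln(1 − 4p/3) = −0.75 ln(1 − 0.279884) = −0.75 ln(0.720116)
  = −0.75 × (-0.328343) = 0.246257 substitutions/site.

0.25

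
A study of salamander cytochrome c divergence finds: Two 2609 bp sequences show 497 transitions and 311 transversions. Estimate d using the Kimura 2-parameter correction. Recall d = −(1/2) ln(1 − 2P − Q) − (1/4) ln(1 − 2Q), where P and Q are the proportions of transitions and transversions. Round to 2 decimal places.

P = 497/2609 ≈ 0.190494 and Q = 311/2609 ≈ 0.119203.
Under the Kimura two-parameter model, d = −½ ln(1 − 2P − Q) − ¼ ln(1 − 2Q).
1 − 2P − Q = 0.499809, giving −½ ln(0.499809) = 0.346765.
1 − 2Q = 0.761594, giving −¼ ln(0.761594) = 0.068085.
d = 0.346765 + 0.068085 = 0.414850.

0.41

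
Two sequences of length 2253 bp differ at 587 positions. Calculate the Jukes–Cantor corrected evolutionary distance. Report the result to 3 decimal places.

p = 587/2253 ≈ 0.260542.
d = −(3/4) ln(1 − 4p/3) = −0.75 ln(1 − 0.347389) = −0.75 ln(0.652611)
  = −0.75 × (-0.426774) = 0.320081 substitutions/site.

0.320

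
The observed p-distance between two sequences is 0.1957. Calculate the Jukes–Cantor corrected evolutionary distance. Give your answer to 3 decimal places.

0.227

d = −(3/4) ln(1 − 4p/3) = −0.75 ln(1 − 0.260933) = −0.75 ln(0.739067)
  = −0.75 × (-0.302367) = 0.226775 substitutions/site.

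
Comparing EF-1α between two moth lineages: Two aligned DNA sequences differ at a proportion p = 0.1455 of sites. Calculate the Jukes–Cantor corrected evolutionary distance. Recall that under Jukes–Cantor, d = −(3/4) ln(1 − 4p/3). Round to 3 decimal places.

d = −(3/4) ln(1 − 4p/3) = −0.75 ln(1 − 0.194) = −0.75 ln(0.806)
  = −0.75 × (-0.215672) = 0.161754 substitutions/site.

0.162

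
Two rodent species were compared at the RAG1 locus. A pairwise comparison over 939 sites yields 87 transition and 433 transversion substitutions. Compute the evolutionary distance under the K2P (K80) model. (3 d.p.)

P = 87/939 ≈ 0.092652 and Q = 433/939 ≈ 0.461129.
Under the Kimura two-parameter model, d = −½ ln(1 − 2P − Q) − ¼ ln(1 − 2Q).
1 − 2P − Q = 0.353567, giving −½ ln(0.353567) = 0.519841.
1 − 2Q = 0.077742, giving −¼ ln(0.077742) = 0.638590.
d = 0.519841 + 0.638590 = 1.158431.

1.158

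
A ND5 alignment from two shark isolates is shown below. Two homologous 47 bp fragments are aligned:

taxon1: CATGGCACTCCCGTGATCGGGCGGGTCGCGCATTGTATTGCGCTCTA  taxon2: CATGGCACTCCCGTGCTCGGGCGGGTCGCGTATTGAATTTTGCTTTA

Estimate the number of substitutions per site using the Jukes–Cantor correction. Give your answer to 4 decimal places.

The sequences differ at 6 of 47 sites (16, 31, 36, 40, 41, 45), so p = 6/47 ≈ 0.12766.
d = −(3/4) ln(1 − 4p/3) = −0.75 ln(1 − 0.170213) = −0.75 ln(0.829787)
  = −0.75 × (-0.186586) = 0.139940 substitutions/site.

0.1399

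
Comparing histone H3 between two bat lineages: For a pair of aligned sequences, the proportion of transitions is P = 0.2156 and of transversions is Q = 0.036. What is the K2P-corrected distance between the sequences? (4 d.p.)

0.3335

Under the Kimura two-parameter model, d = −½ ln(1 − 2P − Q) − ¼ ln(1 − 2Q).
1 − 2P − Q = 0.5328, giving −½ ln(0.5328) = 0.314805.
1 − 2Q = 0.928, giving −¼ ln(0.928) = 0.018681.
d = 0.314805 + 0.018681 = 0.333486.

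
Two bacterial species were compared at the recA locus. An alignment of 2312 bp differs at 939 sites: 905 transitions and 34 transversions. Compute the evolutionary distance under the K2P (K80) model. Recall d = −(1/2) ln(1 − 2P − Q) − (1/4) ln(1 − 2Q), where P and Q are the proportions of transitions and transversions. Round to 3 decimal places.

0.806

P = 905/2312 ≈ 0.391436 and Q = 34/2312 ≈ 0.014706.
Under the Kimura two-parameter model, d = −½ ln(1 − 2P − Q) − ¼ ln(1 − 2Q).
1 − 2P − Q = 0.202422, giving −½ ln(0.202422) = 0.798700.
1 − 2Q = 0.970588, giving −¼ ln(0.970588) = 0.007463.
d = 0.798700 + 0.007463 = 0.806163.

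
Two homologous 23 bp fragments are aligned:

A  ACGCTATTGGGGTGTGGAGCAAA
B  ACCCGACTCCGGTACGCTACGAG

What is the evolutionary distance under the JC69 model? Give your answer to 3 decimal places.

0.892

The sequences differ at 12 of 23 sites, so p = 12/23 ≈ 0.521739.
d = −(3/4) ln(1 − 4p/3) = −0.75 ln(1 − 0.695652) = −0.75 ln(0.304348)
  = −0.75 × (-1.189583) = 0.892187 substitutions/site.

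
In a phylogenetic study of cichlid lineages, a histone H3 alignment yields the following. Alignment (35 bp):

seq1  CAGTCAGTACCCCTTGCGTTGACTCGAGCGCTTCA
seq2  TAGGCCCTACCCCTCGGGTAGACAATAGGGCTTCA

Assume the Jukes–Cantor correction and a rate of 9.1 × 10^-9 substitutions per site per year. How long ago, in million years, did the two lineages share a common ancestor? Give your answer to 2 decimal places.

The sequences differ at 11 of 35 sites, so p = 11/35 ≈ 0.314286.
d = −(3/4) ln(1 − 4p/3) = −0.75 ln(1 − 0.419048) = −0.75 ln(0.580952)
  = −0.75 × (-0.543087) = 0.407315 substitutions/site.
Under a molecular clock d = 2μt, so t = d/(2μ) = 0.407315 / (2 × 9.1 × 10^-9) = 22.38 million years.

22.38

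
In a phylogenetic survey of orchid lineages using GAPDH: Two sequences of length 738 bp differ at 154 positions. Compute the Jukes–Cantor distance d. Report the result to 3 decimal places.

0.245

p = 154/738 ≈ 0.208672.
d = −(3/4) ln(1 − 4p/3) = −0.75 ln(1 − 0.278229) = −0.75 ln(0.721771)
  = −0.75 × (-0.326047) = 0.244535 substitutions/site.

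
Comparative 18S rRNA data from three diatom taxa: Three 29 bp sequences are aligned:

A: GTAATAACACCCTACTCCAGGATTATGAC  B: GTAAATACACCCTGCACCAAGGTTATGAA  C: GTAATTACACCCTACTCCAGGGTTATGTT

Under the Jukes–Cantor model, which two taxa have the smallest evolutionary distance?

A–B: 7/29 differ, p = 0.241, d = 0.291.
A–C: 4/29 differ, p = 0.138, d = 0.152.
B–C: 6/29 differ, p = 0.207, d = 0.242.
The smallest distance is between A and C.

A and C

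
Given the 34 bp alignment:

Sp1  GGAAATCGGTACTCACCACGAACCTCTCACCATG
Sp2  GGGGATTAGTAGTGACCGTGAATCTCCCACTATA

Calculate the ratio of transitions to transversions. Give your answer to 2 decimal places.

Transitions are A↔G and C↔T; transversions are all other mismatches.
Transitions: 10. Transversions: 2.
R = 10/2 = 5.00.

5.00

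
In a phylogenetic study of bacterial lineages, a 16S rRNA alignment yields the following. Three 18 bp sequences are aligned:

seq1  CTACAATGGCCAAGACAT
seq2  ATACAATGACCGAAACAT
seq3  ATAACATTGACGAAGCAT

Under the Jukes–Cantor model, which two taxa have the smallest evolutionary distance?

seq1 and seq2

seq1–seq2: 4/18 differ, p = 0.222, d = 0.264.
seq1–seq3: 8/18 differ, p = 0.444, d = 0.673.
seq2–seq3: 6/18 differ, p = 0.333, d = 0.441.
The smallest distance is between seq1 and seq2.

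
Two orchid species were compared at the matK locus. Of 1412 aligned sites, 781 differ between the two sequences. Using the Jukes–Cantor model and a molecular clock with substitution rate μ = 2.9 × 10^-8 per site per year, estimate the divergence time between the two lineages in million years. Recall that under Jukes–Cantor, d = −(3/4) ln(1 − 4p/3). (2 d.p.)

17.29

p = 781/1412 ≈ 0.553116.
d = −(3/4) ln(1 − 4p/3) = −0.75 ln(1 − 0.737488) = −0.75 ln(0.262512)
  = −0.75 × (-1.337458) = 1.003094 substitutions/site.
Under a molecular clock d = 2μt, so t = d/(2μ) = 1.003094 / (2 × 2.9 × 10^-8) = 17.29 million years.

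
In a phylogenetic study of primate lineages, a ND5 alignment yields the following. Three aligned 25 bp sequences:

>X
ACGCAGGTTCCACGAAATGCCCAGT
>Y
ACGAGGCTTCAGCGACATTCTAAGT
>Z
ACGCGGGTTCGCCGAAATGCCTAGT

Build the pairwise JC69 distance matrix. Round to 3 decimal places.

X–Y: 9/25 sites differ → p = 0.36, d = −0.75 ln(1 − 0.48) = 0.490445 ≈ 0.490.
X–Z: 4/25 sites differ → p = 0.16, d = −0.75 ln(1 − 0.213333) = 0.179963 ≈ 0.180.
Y–Z: 8/25 sites differ → p = 0.32, d = −0.75 ln(1 − 0.426667) = 0.417216 ≈ 0.417.

d(X,Y) = 0.490, d(X,Z) = 0.180, d(Y,Z) = 0.417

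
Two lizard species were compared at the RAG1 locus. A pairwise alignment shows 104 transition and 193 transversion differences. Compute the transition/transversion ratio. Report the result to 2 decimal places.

0.54

R = 104/193 = 0.538860… ≈ 0.54 (to 2 d.p.).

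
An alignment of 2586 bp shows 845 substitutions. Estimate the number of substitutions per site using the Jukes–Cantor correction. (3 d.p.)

0.429

p = 845/2586 ≈ 0.326759.
d = −(3/4) ln(1 − 4p/3) = −0.75 ln(1 − 0.435679) = −0.75 ln(0.564321)
  = −0.75 × (-0.572132) = 0.429099 substitutions/site.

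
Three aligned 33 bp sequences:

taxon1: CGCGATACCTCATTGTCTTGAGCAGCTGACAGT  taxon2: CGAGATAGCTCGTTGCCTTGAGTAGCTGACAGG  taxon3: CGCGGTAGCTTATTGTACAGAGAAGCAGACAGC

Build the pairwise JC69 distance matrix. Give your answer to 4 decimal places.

taxon1–taxon2: 6/33 sites differ → p ≈ 0.181818, d = −0.75 ln(1 − 0.242424) = 0.208224 ≈ 0.2082.
taxon1–taxon3: 9/33 sites differ → p ≈ 0.272727, d = −0.75 ln(1 − 0.363636) = 0.338988 ≈ 0.3390.
taxon2–taxon3: 11/33 sites differ → p ≈ 0.333333, d = −0.75 ln(1 − 0.444444) = 0.440839 ≈ 0.4408.

d(taxon1,taxon2) = 0.2082, d(taxon1,taxon3) = 0.3390, d(taxon2,taxon3) = 0.4408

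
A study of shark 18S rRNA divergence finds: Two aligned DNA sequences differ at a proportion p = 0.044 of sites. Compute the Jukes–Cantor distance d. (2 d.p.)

0.05

d = −(3/4) ln(1 − 4p/3) = −0.75 ln(1 − 0.058667) = −0.75 ln(0.941333)
  = −0.75 × (-0.060458) = 0.045344 substitutions/site.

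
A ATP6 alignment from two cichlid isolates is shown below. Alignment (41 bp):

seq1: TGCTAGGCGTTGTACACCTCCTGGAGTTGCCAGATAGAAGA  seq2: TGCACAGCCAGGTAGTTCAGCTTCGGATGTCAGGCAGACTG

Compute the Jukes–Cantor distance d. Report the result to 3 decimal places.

0.861

The sequences differ at 21 of 41 sites, so p = 21/41 ≈ 0.512195.
d = −(3/4) ln(1 − 4p/3) = −0.75 ln(1 − 0.682927) = −0.75 ln(0.317073)
  = −0.75 × (-1.148623) = 0.861467 substitutions/site.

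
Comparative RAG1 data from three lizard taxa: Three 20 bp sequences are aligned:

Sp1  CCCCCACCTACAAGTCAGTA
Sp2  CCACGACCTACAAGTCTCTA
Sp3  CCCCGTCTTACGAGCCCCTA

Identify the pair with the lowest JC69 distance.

Sp1–Sp2: 4/20 differ, p = 0.200, d = 0.233.
Sp1–Sp3: 7/20 differ, p = 0.350, d = 0.471.
Sp2–Sp3: 6/20 differ, p = 0.300, d = 0.383.
The smallest distance is between Sp1 and Sp2.

Sp1 and Sp2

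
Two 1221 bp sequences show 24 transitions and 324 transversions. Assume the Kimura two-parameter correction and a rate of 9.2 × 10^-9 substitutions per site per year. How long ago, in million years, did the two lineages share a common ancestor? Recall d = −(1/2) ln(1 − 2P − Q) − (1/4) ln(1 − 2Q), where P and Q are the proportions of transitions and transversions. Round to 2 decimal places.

P = 24/1221 ≈ 0.019656 and Q = 324/1221 ≈ 0.265356.
Under the Kimura two-parameter model, d = −½ ln(1 − 2P − Q) − ¼ ln(1 − 2Q).
1 − 2P − Q = 0.695332, giving −½ ln(0.695332) = 0.181683.
1 − 2Q = 0.469288, giving −¼ ln(0.469288) = 0.189135.
d = 0.181683 + 0.189135 = 0.370818.
Under a molecular clock d = 2μt, so t = d/(2μ) = 0.370818 / (2 × 9.2 × 10^-9) = 20.15 million years.

20.15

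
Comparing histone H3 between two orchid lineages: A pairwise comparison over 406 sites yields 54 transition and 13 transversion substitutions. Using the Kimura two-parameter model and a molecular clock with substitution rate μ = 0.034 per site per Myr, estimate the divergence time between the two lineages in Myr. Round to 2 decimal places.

P = 54/406 ≈ 0.133005 and Q = 13/406 ≈ 0.03202.
Under the Kimura two-parameter model, d = −½ ln(1 − 2P − Q) − ¼ ln(1 − 2Q).
1 − 2P − Q = 0.70197, giving −½ ln(0.70197) = 0.176932.
1 − 2Q = 0.93596, giving −¼ ln(0.93596) = 0.016546.
d = 0.176932 + 0.016546 = 0.193478.
Under a molecular clock d = 2μt, so t = d/(2μ) = 0.193478 / (2 × 0.034) = 2.85 Myr.

2.85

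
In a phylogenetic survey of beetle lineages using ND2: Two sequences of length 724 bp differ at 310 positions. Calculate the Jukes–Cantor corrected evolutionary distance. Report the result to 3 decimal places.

p = 310/724 ≈ 0.428177.
d = −(3/4) ln(1 − 4p/3) = −0.75 ln(1 − 0.570903) = −0.75 ln(0.429097)
  = −0.75 × (-0.846072) = 0.634554 substitutions/site.

0.635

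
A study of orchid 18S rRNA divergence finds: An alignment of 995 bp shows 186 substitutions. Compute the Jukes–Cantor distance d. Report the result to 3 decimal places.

p = 186/995 ≈ 0.186935.
d = −(3/4) ln(1 − 4p/3) = −0.75 ln(1 − 0.249247) = −0.75 ln(0.750753)
  = −0.75 × (-0.286679) = 0.215009 substitutions/site.

0.215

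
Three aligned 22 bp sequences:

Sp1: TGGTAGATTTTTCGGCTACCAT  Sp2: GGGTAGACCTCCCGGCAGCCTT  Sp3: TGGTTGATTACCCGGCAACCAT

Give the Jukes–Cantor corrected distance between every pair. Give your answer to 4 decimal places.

Sp1–Sp2: 8/22 sites differ → p ≈ 0.363636, d = −0.75 ln(1 − 0.484848) = 0.497470 ≈ 0.4975.
Sp1–Sp3: 5/22 sites differ → p ≈ 0.227273, d = −0.75 ln(1 − 0.303031) = 0.270761 ≈ 0.2708.
Sp2–Sp3: 7/22 sites differ → p ≈ 0.318182, d = −0.75 ln(1 − 0.424243) = 0.414052 ≈ 0.4141.

d(Sp1,Sp2) = 0.4975, d(Sp1,Sp3) = 0.2708, d(Sp2,Sp3) = 0.4141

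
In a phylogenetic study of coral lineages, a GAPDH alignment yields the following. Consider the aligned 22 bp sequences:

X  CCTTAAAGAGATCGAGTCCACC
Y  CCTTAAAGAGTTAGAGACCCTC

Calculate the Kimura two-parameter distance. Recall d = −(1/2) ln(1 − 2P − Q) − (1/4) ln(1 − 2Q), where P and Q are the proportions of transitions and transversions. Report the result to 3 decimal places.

0.272

Of 22 sites, 1 differences are transitions and 4 are transversions, so P = 1/22 ≈ 0.045455 and Q = 4/22 ≈ 0.181818.
Under the Kimura two-parameter model, d = −½ ln(1 − 2P − Q) − ¼ ln(1 − 2Q).
1 − 2P − Q = 0.727272, giving −½ ln(0.727272) = 0.159227.
1 − 2Q = 0.636364, giving −¼ ln(0.636364) = 0.112996.
d = 0.159227 + 0.112996 = 0.272223.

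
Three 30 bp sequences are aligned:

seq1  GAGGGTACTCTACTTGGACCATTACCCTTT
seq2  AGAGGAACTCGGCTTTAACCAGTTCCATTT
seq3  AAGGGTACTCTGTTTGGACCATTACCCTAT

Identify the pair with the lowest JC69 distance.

seq1 and seq3

seq1–seq2: 11/30 differ, p = 0.367, d = 0.503.
seq1–seq3: 4/30 differ, p = 0.133, d = 0.147.
seq2–seq3: 11/30 differ, p = 0.367, d = 0.503.
The smallest distance is between seq1 and seq3.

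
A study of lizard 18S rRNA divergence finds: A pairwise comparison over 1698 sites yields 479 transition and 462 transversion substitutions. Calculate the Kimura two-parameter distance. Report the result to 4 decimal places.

P = 479/1698 ≈ 0.282097 and Q = 462/1698 ≈ 0.272085.
Under the Kimura two-parameter model, d = −½ ln(1 − 2P − Q) − ¼ ln(1 − 2Q).
1 − 2P − Q = 0.163721, giving −½ ln(0.163721) = 0.904796.
1 − 2Q = 0.45583, giving −¼ ln(0.45583) = 0.196409.
d = 0.904796 + 0.196409 = 1.101205.

1.1012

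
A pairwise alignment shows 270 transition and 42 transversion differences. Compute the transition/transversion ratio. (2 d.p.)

6.43

R = 270/42 = 6.428571… ≈ 6.43 (to 2 d.p.).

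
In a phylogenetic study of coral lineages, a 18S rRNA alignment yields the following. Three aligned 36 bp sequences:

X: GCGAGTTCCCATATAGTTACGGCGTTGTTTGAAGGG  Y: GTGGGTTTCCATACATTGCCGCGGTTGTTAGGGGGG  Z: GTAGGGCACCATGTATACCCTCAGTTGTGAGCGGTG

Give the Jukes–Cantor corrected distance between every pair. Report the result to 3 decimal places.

d(X,Y) = 0.441, d(X,Z) = 0.912, d(Y,Z) = 0.493

X–Y: 12/36 sites differ → p ≈ 0.333333, d = −0.75 ln(1 − 0.444444) = 0.440839 ≈ 0.441.
X–Z: 19/36 sites differ → p ≈ 0.527778, d = −0.75 ln(1 − 0.703704) = 0.912297 ≈ 0.912.
Y–Z: 13/36 sites differ → p ≈ 0.361111, d = −0.75 ln(1 − 0.481481) = 0.492584 ≈ 0.493.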